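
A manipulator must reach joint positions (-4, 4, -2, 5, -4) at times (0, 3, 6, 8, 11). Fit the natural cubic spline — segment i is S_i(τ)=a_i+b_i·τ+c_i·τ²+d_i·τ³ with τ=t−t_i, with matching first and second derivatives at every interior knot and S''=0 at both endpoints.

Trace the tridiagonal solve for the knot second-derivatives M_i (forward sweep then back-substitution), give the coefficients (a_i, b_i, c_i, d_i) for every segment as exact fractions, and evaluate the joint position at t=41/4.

Δ: Δ0=8/3, Δ1=-2, Δ2=7/2, Δ3=-3
row 1: diag=12, rhs=-28; c'=1/4, d'=-7/3
row 2: denom=10−3·1/4=37/4; d'=(33−3·-7/3)/(37/4)=160/37
row 3: denom=10−2·8/37=354/37; d'=(-39−2·160/37)/(354/37)=-1763/354
back: M3=-1763/354
back: M2=160/37−8/37·-1763/354=956/177
back: M1=-7/3−1/4·956/177=-652/177
M: M0=0, M1=-652/177, M2=956/177, M3=-1763/354, M4=0
seg 0: a=-4, c=M0/2=0, d=(M1−M0)/(6·3)=-326/1593, b=Δ0−h0·(2M0+M1)/6=266/59
seg 1: a=4, c=M1/2=-326/177, d=(M2−M1)/(6·3)=268/531, b=Δ1−h1·(2M1+M2)/6=-60/59
seg 2: a=-2, c=M2/2=478/177, d=(M3−M2)/(6·2)=-1225/1416, b=Δ2−h2·(2M2+M3)/6=92/59
seg 3: a=5, c=M3/2=-1763/708, d=(M4−M3)/(6·3)=1763/6372, b=Δ3−h3·(2M3+M4)/6=701/354
t_q=41/4 → seg 3, τ=9/4; S=5+701/354·τ+-1763/708·τ²+1763/6372·τ³=13/15104

  seg 0: a=-4 b=266/59 c=0 d=-326/1593
  seg 1: a=4 b=-60/59 c=-326/177 d=268/531
  seg 2: a=-2 b=92/59 c=478/177 d=-1225/1416
  seg 3: a=5 b=701/354 c=-1763/708 d=1763/6372
S(41/4) = 13/15104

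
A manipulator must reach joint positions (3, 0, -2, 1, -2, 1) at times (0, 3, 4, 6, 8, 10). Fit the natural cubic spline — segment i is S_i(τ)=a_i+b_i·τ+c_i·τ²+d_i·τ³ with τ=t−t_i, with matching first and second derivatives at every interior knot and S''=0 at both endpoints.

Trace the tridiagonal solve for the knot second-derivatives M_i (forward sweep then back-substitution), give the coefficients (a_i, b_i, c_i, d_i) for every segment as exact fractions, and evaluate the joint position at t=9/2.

Δ: Δ0=-1, Δ1=-2, Δ2=3/2, Δ3=-3/2, Δ4=3/2
row 1: diag=8, rhs=-6; c'=1/8, d'=-3/4
row 2: denom=6−1·1/8=47/8; d'=(21−1·-3/4)/(47/8)=174/47
row 3: denom=8−2·16/47=344/47; d'=(-18−2·174/47)/(344/47)=-597/172
row 4: denom=8−2·47/172=641/86; d'=(18−2·-597/172)/(641/86)=2145/641
back: M4=2145/641
back: M3=-597/172−47/172·2145/641=-2811/641
back: M2=174/47−16/47·-2811/641=3330/641
back: M1=-3/4−1/8·3330/641=-897/641
M: M0=0, M1=-897/641, M2=3330/641, M3=-2811/641, M4=2145/641, M5=0
seg 0: a=3, c=M0/2=0, d=(M1−M0)/(6·3)=-299/3846, b=Δ0−h0·(2M0+M1)/6=-385/1282
seg 1: a=0, c=M1/2=-897/1282, d=(M2−M1)/(6·1)=1409/1282, b=Δ1−h1·(2M1+M2)/6=-1538/641
seg 2: a=-2, c=M2/2=1665/641, d=(M3−M2)/(6·2)=-2047/2564, b=Δ2−h2·(2M2+M3)/6=-643/1282
seg 3: a=1, c=M3/2=-2811/1282, d=(M4−M3)/(6·2)=413/641, b=Δ3−h3·(2M3+M4)/6=395/1282
seg 4: a=-2, c=M4/2=2145/1282, d=(M5−M4)/(6·2)=-715/2564, b=Δ4−h4·(2M4+M5)/6=-937/1282
t_q=9/2 → seg 2, τ=1/2; S=-2+-643/1282·τ+1665/641·τ²+-2047/2564·τ³=-34895/20512

  seg 0: a=3 b=-385/1282 c=0 d=-299/3846
  seg 1: a=0 b=-1538/641 c=-897/1282 d=1409/1282
  seg 2: a=-2 b=-643/1282 c=1665/641 d=-2047/2564
  seg 3: a=1 b=395/1282 c=-2811/1282 d=413/641
  seg 4: a=-2 b=-937/1282 c=2145/1282 d=-715/2564
S(9/2) = -34895/20512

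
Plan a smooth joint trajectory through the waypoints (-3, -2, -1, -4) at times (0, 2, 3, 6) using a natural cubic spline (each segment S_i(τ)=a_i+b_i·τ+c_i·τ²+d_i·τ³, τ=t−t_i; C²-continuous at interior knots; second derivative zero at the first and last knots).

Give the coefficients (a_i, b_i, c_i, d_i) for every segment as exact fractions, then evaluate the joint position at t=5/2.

Δ: Δ0=1/2, Δ1=1, Δ2=-1
row 1: diag=6, rhs=3; c'=1/6, d'=1/2
row 2: denom=8−1·1/6=47/6; d'=(-12−1·1/2)/(47/6)=-75/47
back: M2=-75/47
back: M1=1/2−1/6·-75/47=36/47
M: M0=0, M1=36/47, M2=-75/47, M3=0
seg 0: a=-3, c=M0/2=0, d=(M1−M0)/(6·2)=3/47, b=Δ0−h0·(2M0+M1)/6=23/94
seg 1: a=-2, c=M1/2=18/47, d=(M2−M1)/(6·1)=-37/94, b=Δ1−h1·(2M1+M2)/6=95/94
seg 2: a=-1, c=M2/2=-75/94, d=(M3−M2)/(6·3)=25/282, b=Δ2−h2·(2M2+M3)/6=28/47
t_q=5/2 → seg 1, τ=1/2; S=-2+95/94·τ+18/47·τ²+-37/94·τ³=-1089/752

  seg 0: a=-3 b=23/94 c=0 d=3/47
  seg 1: a=-2 b=95/94 c=18/47 d=-37/94
  seg 2: a=-1 b=28/47 c=-75/94 d=25/282
S(5/2) = -1089/752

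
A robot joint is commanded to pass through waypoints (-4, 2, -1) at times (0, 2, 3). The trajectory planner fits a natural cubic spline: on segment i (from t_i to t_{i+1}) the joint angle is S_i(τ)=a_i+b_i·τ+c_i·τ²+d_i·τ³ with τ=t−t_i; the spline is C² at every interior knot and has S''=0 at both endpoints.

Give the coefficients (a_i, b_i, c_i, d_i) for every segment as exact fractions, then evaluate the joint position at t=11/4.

  seg 0: a=-4 b=5 c=0 d=-1/2
  seg 1: a=2 b=-1 c=-3 d=1
S(11/4) = -1/64

Δ: Δ0=3, Δ1=-3
row 1: diag=6, rhs=-36; c'=1/6, d'=-6
back: M1=-6
M: M0=0, M1=-6, M2=0
seg 0: a=-4, c=M0/2=0, d=(M1−M0)/(6·2)=-1/2, b=Δ0−h0·(2M0+M1)/6=5
seg 1: a=2, c=M1/2=-3, d=(M2−M1)/(6·1)=1, b=Δ1−h1·(2M1+M2)/6=-1
t_q=11/4 → seg 1, τ=3/4; S=2+-1·τ+-3·τ²+1·τ³=-1/64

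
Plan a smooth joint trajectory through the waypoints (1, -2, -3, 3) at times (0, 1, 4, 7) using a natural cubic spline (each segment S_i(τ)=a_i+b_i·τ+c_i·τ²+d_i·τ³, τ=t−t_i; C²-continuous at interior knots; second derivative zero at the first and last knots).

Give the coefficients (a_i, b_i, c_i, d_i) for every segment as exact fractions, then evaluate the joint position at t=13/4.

  seg 0: a=1 b=-286/87 c=0 d=25/87
  seg 1: a=-2 b=-211/87 c=25/29 d=-43/783
  seg 2: a=-3 b=110/87 c=32/87 d=-32/783
S(13/4) = -6901/1856

Δ: Δ0=-3, Δ1=-1/3, Δ2=2
row 1: diag=8, rhs=16; c'=3/8, d'=2
row 2: denom=12−3·3/8=87/8; d'=(14−3·2)/(87/8)=64/87
back: M2=64/87
back: M1=2−3/8·64/87=50/29
M: M0=0, M1=50/29, M2=64/87, M3=0
seg 0: a=1, c=M0/2=0, d=(M1−M0)/(6·1)=25/87, b=Δ0−h0·(2M0+M1)/6=-286/87
seg 1: a=-2, c=M1/2=25/29, d=(M2−M1)/(6·3)=-43/783, b=Δ1−h1·(2M1+M2)/6=-211/87
seg 2: a=-3, c=M2/2=32/87, d=(M3−M2)/(6·3)=-32/783, b=Δ2−h2·(2M2+M3)/6=110/87
t_q=13/4 → seg 1, τ=9/4; S=-2+-211/87·τ+25/29·τ²+-43/783·τ³=-6901/1856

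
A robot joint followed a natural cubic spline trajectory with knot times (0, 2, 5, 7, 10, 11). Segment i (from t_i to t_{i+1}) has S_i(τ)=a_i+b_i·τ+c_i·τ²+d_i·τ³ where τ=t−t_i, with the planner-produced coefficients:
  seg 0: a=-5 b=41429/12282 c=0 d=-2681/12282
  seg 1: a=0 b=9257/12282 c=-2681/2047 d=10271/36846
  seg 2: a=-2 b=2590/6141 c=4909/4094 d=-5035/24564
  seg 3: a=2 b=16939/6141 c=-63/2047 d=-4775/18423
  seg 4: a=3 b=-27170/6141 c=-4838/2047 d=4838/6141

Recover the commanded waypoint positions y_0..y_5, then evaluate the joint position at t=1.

y_0 = S_0(0) = a_0 = -5
y_1 = S_1(0) = a_1 = 0
y_2 = S_2(0) = a_2 = -2
y_3 = S_3(0) = a_3 = 2
y_4 = S_4(0) = a_4 = 3
y_5 = S_4(1) = -3
t_q=1 is in segment 0 (τ=1); S_0(τ)=-3777/2047

y_0=-5 y_1=0 y_2=-2 y_3=2 y_4=3 y_5=-3
S(1) = -3777/2047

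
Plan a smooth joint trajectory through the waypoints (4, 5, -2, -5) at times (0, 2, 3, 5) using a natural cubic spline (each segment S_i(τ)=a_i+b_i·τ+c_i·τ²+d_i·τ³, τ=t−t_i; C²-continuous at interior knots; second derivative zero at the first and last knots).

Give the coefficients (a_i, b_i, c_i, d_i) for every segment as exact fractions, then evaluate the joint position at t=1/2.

  seg 0: a=4 b=237/70 c=0 d=-101/140
  seg 1: a=5 b=-369/70 c=-303/70 d=13/5
  seg 2: a=-2 b=-429/70 c=243/70 d=-81/140
S(1/2) = 1255/224

Δ: Δ0=1/2, Δ1=-7, Δ2=-3/2
row 1: diag=6, rhs=-45; c'=1/6, d'=-15/2
row 2: denom=6−1·1/6=35/6; d'=(33−1·-15/2)/(35/6)=243/35
back: M2=243/35
back: M1=-15/2−1/6·243/35=-303/35
M: M0=0, M1=-303/35, M2=243/35, M3=0
seg 0: a=4, c=M0/2=0, d=(M1−M0)/(6·2)=-101/140, b=Δ0−h0·(2M0+M1)/6=237/70
seg 1: a=5, c=M1/2=-303/70, d=(M2−M1)/(6·1)=13/5, b=Δ1−h1·(2M1+M2)/6=-369/70
seg 2: a=-2, c=M2/2=243/70, d=(M3−M2)/(6·2)=-81/140, b=Δ2−h2·(2M2+M3)/6=-429/70
t_q=1/2 → seg 0, τ=1/2; S=4+237/70·τ+0·τ²+-101/140·τ³=1255/224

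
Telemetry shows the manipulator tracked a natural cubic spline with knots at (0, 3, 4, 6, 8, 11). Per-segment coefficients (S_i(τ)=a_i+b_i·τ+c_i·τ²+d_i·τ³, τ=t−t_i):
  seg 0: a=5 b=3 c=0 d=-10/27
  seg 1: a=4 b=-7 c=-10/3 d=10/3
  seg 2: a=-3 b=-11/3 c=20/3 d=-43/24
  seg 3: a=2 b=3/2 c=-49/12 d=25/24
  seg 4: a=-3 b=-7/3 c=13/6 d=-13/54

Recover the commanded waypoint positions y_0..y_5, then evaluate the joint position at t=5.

y_0=5 y_1=4 y_2=-3 y_3=2 y_4=-3 y_5=3
S(5) = -43/24

y_0 = S_0(0) = a_0 = 5
y_1 = S_1(0) = a_1 = 4
y_2 = S_2(0) = a_2 = -3
y_3 = S_3(0) = a_3 = 2
y_4 = S_4(0) = a_4 = -3
y_5 = S_4(3) = 3
t_q=5 is in segment 2 (τ=1); S_2(τ)=-43/24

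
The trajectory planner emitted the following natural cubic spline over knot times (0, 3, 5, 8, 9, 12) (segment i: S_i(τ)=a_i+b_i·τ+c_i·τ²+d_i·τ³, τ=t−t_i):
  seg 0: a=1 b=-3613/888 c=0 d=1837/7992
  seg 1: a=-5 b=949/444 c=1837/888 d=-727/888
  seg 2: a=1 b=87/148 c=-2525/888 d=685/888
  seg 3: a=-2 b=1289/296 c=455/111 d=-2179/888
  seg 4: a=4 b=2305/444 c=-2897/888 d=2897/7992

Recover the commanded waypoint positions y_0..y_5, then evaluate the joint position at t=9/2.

y_0 = S_0(0) = a_0 = 1
y_1 = S_1(0) = a_1 = -5
y_2 = S_2(0) = a_2 = 1
y_3 = S_3(0) = a_3 = -2
y_4 = S_4(0) = a_4 = 4
y_5 = S_4(3) = 0
t_q=9/2 is in segment 1 (τ=3/2); S_1(τ)=231/2368

y_0=1 y_1=-5 y_2=1 y_3=-2 y_4=4 y_5=0
S(9/2) = 231/2368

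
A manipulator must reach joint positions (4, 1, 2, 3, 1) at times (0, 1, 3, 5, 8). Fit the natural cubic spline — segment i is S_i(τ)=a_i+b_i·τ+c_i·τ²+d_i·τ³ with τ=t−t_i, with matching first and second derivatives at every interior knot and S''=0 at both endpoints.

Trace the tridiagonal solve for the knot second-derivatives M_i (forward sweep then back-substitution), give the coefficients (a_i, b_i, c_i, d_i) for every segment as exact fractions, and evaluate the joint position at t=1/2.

  seg 0: a=4 b=-283/78 c=0 d=49/78
  seg 1: a=1 b=-68/39 c=49/26 d=-119/312
  seg 2: a=2 b=95/78 c=-21/52 d=7/312
  seg 3: a=3 b=-5/39 c=-7/26 d=7/234
S(1/2) = 471/208

Δ: Δ0=-3, Δ1=1/2, Δ2=1/2, Δ3=-2/3
row 1: diag=6, rhs=21; c'=1/3, d'=7/2
row 2: denom=8−2·1/3=22/3; d'=(0−2·7/2)/(22/3)=-21/22
row 3: denom=10−2·3/11=104/11; d'=(-7−2·-21/22)/(104/11)=-7/13
back: M3=-7/13
back: M2=-21/22−3/11·-7/13=-21/26
back: M1=7/2−1/3·-21/26=49/13
M: M0=0, M1=49/13, M2=-21/26, M3=-7/13, M4=0
seg 0: a=4, c=M0/2=0, d=(M1−M0)/(6·1)=49/78, b=Δ0−h0·(2M0+M1)/6=-283/78
seg 1: a=1, c=M1/2=49/26, d=(M2−M1)/(6·2)=-119/312, b=Δ1−h1·(2M1+M2)/6=-68/39
seg 2: a=2, c=M2/2=-21/52, d=(M3−M2)/(6·2)=7/312, b=Δ2−h2·(2M2+M3)/6=95/78
seg 3: a=3, c=M3/2=-7/26, d=(M4−M3)/(6·3)=7/234, b=Δ3−h3·(2M3+M4)/6=-5/39
t_q=1/2 → seg 0, τ=1/2; S=4+-283/78·τ+0·τ²+49/78·τ³=471/208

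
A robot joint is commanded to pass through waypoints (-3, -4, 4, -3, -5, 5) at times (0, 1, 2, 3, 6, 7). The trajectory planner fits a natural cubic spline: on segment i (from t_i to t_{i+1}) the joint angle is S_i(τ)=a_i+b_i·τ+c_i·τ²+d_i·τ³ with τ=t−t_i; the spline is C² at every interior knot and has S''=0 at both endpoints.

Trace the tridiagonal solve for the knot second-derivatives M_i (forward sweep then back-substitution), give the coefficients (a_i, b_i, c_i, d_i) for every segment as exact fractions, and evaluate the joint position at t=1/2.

  seg 0: a=-3 b=-818/183 c=0 d=635/183
  seg 1: a=-4 b=1087/183 c=635/61 d=-1528/183
  seg 2: a=4 b=313/183 c=-893/61 d=1085/183
  seg 3: a=-3 b=-1790/183 c=192/61 d=-20/549
  seg 4: a=-5 b=1486/183 c=172/61 d=-172/183
S(1/2) = -2343/488

Δ: Δ0=-1, Δ1=8, Δ2=-7, Δ3=-2/3, Δ4=10
row 1: diag=4, rhs=54; c'=1/4, d'=27/2
row 2: denom=4−1·1/4=15/4; d'=(-90−1·27/2)/(15/4)=-138/5
row 3: denom=8−1·4/15=116/15; d'=(38−1·-138/5)/(116/15)=246/29
row 4: denom=8−3·45/116=793/116; d'=(64−3·246/29)/(793/116)=344/61
back: M4=344/61
back: M3=246/29−45/116·344/61=384/61
back: M2=-138/5−4/15·384/61=-1786/61
back: M1=27/2−1/4·-1786/61=1270/61
M: M0=0, M1=1270/61, M2=-1786/61, M3=384/61, M4=344/61, M5=0
seg 0: a=-3, c=M0/2=0, d=(M1−M0)/(6·1)=635/183, b=Δ0−h0·(2M0+M1)/6=-818/183
seg 1: a=-4, c=M1/2=635/61, d=(M2−M1)/(6·1)=-1528/183, b=Δ1−h1·(2M1+M2)/6=1087/183
seg 2: a=4, c=M2/2=-893/61, d=(M3−M2)/(6·1)=1085/183, b=Δ2−h2·(2M2+M3)/6=313/183
seg 3: a=-3, c=M3/2=192/61, d=(M4−M3)/(6·3)=-20/549, b=Δ3−h3·(2M3+M4)/6=-1790/183
seg 4: a=-5, c=M4/2=172/61, d=(M5−M4)/(6·1)=-172/183, b=Δ4−h4·(2M4+M5)/6=1486/183
t_q=1/2 → seg 0, τ=1/2; S=-3+-818/183·τ+0·τ²+635/183·τ³=-2343/488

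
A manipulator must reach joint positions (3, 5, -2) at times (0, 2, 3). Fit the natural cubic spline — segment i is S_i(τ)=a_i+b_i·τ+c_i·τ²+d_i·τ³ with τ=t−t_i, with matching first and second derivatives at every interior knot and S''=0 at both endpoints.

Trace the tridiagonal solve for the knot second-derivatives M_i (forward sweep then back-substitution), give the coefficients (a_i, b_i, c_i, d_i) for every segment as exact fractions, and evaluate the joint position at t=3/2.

  seg 0: a=3 b=11/3 c=0 d=-2/3
  seg 1: a=5 b=-13/3 c=-4 d=4/3
S(3/2) = 25/4

Δ: Δ0=1, Δ1=-7
row 1: diag=6, rhs=-48; c'=1/6, d'=-8
back: M1=-8
M: M0=0, M1=-8, M2=0
seg 0: a=3, c=M0/2=0, d=(M1−M0)/(6·2)=-2/3, b=Δ0−h0·(2M0+M1)/6=11/3
seg 1: a=5, c=M1/2=-4, d=(M2−M1)/(6·1)=4/3, b=Δ1−h1·(2M1+M2)/6=-13/3
t_q=3/2 → seg 0, τ=3/2; S=3+11/3·τ+0·τ²+-2/3·τ³=25/4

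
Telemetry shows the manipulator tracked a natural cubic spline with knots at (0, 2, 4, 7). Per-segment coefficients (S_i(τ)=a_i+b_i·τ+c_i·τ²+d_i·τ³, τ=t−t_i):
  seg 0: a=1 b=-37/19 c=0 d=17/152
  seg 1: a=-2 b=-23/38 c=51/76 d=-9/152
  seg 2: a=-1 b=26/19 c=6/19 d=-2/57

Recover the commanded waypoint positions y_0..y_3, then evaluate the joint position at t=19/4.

y_0 = S_0(0) = a_0 = 1
y_1 = S_1(0) = a_1 = -2
y_2 = S_2(0) = a_2 = -1
y_3 = S_2(3) = 5
t_q=19/4 is in segment 2 (τ=3/4); S_2(τ)=115/608

y_0=1 y_1=-2 y_2=-1 y_3=5
S(19/4) = 115/608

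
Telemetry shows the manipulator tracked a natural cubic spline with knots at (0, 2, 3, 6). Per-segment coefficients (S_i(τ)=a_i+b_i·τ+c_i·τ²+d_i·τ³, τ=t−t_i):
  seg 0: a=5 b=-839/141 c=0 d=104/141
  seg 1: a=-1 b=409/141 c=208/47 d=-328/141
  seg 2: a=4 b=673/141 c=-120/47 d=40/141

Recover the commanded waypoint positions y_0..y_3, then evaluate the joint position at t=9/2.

y_0=5 y_1=-1 y_2=4 y_3=3
S(9/2) = 599/94

y_0 = S_0(0) = a_0 = 5
y_1 = S_1(0) = a_1 = -1
y_2 = S_2(0) = a_2 = 4
y_3 = S_2(3) = 3
t_q=9/2 is in segment 2 (τ=3/2); S_2(τ)=599/94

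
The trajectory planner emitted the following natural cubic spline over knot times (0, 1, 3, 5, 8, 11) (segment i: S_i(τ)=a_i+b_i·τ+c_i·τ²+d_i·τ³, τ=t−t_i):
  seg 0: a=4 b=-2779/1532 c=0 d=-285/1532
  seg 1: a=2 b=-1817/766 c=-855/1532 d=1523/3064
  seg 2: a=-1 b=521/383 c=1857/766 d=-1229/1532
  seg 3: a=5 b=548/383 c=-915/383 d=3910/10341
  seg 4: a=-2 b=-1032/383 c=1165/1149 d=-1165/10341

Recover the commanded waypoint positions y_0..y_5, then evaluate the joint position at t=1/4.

y_0 = S_0(0) = a_0 = 4
y_1 = S_1(0) = a_1 = 2
y_2 = S_2(0) = a_2 = -1
y_3 = S_3(0) = a_3 = 5
y_4 = S_4(0) = a_4 = -2
y_5 = S_4(3) = -4
t_q=1/4 is in segment 0 (τ=1/4); S_0(τ)=347443/98048

y_0=4 y_1=2 y_2=-1 y_3=5 y_4=-2 y_5=-4
S(1/4) = 347443/98048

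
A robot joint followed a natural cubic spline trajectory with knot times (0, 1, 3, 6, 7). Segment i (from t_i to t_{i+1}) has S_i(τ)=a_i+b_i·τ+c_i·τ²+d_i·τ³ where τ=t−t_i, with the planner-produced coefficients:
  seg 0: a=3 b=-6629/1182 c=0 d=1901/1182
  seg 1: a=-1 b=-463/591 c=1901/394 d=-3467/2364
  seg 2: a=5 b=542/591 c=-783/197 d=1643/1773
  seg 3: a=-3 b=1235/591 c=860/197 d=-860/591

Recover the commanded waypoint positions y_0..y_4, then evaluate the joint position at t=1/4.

y_0 = S_0(0) = a_0 = 3
y_1 = S_1(0) = a_1 = -1
y_2 = S_2(0) = a_2 = 5
y_3 = S_3(0) = a_3 = -3
y_4 = S_3(1) = 2
t_q=1/4 is in segment 0 (τ=1/4); S_0(τ)=40927/25216

y_0=3 y_1=-1 y_2=5 y_3=-3 y_4=2
S(1/4) = 40927/25216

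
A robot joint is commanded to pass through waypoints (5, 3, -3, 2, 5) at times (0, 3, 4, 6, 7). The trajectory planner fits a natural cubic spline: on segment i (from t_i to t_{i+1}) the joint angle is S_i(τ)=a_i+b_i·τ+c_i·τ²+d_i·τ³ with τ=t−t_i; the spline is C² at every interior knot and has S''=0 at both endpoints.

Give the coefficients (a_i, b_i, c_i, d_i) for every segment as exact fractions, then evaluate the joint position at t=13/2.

  seg 0: a=5 b=743/375 c=0 d=-331/1125
  seg 1: a=3 b=-2236/375 c=-331/125 d=979/375
  seg 2: a=-3 b=-257/75 c=648/125 d=-3331/3000
  seg 3: a=2 b=2989/750 c=-739/500 d=739/1500
S(13/2) = 14739/4000

Δ: Δ0=-2/3, Δ1=-6, Δ2=5/2, Δ3=3
row 1: diag=8, rhs=-32; c'=1/8, d'=-4
row 2: denom=6−1·1/8=47/8; d'=(51−1·-4)/(47/8)=440/47
row 3: denom=6−2·16/47=250/47; d'=(3−2·440/47)/(250/47)=-739/250
back: M3=-739/250
back: M2=440/47−16/47·-739/250=1296/125
back: M1=-4−1/8·1296/125=-662/125
M: M0=0, M1=-662/125, M2=1296/125, M3=-739/250, M4=0
seg 0: a=5, c=M0/2=0, d=(M1−M0)/(6·3)=-331/1125, b=Δ0−h0·(2M0+M1)/6=743/375
seg 1: a=3, c=M1/2=-331/125, d=(M2−M1)/(6·1)=979/375, b=Δ1−h1·(2M1+M2)/6=-2236/375
seg 2: a=-3, c=M2/2=648/125, d=(M3−M2)/(6·2)=-3331/3000, b=Δ2−h2·(2M2+M3)/6=-257/75
seg 3: a=2, c=M3/2=-739/500, d=(M4−M3)/(6·1)=739/1500, b=Δ3−h3·(2M3+M4)/6=2989/750
t_q=13/2 → seg 3, τ=1/2; S=2+2989/750·τ+-739/500·τ²+739/1500·τ³=14739/4000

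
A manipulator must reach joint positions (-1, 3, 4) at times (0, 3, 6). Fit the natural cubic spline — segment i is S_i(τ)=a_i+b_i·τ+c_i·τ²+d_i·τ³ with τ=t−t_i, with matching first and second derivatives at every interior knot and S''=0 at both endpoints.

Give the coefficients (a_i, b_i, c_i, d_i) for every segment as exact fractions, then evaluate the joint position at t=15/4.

  seg 0: a=-1 b=19/12 c=0 d=-1/36
  seg 1: a=3 b=5/6 c=-1/4 d=1/36
S(15/4) = 895/256

Δ: Δ0=4/3, Δ1=1/3
row 1: diag=12, rhs=-6; c'=1/4, d'=-1/2
back: M1=-1/2
M: M0=0, M1=-1/2, M2=0
seg 0: a=-1, c=M0/2=0, d=(M1−M0)/(6·3)=-1/36, b=Δ0−h0·(2M0+M1)/6=19/12
seg 1: a=3, c=M1/2=-1/4, d=(M2−M1)/(6·3)=1/36, b=Δ1−h1·(2M1+M2)/6=5/6
t_q=15/4 → seg 1, τ=3/4; S=3+5/6·τ+-1/4·τ²+1/36·τ³=895/256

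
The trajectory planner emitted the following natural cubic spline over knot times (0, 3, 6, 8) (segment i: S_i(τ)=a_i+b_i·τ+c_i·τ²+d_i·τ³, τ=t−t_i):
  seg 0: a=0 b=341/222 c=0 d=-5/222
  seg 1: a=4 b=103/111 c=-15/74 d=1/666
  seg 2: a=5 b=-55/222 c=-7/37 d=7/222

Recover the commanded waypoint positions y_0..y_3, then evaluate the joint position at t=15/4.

y_0=0 y_1=4 y_2=5 y_3=4
S(15/4) = 21703/4736

y_0 = S_0(0) = a_0 = 0
y_1 = S_1(0) = a_1 = 4
y_2 = S_2(0) = a_2 = 5
y_3 = S_2(2) = 4
t_q=15/4 is in segment 1 (τ=3/4); S_1(τ)=21703/4736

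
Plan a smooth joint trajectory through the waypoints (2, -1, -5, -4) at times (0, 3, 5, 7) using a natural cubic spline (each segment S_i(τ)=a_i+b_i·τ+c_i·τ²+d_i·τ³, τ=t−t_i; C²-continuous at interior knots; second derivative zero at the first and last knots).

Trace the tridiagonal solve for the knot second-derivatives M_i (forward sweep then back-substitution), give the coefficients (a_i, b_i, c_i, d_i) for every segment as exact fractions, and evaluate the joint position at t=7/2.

  seg 0: a=2 b=-37/76 c=0 d=-13/228
  seg 1: a=-1 b=-77/38 c=-39/76 d=5/19
  seg 2: a=-5 b=-35/38 c=81/76 d=-27/152
S(7/2) = -641/304

Δ: Δ0=-1, Δ1=-2, Δ2=1/2
row 1: diag=10, rhs=-6; c'=1/5, d'=-3/5
row 2: denom=8−2·1/5=38/5; d'=(15−2·-3/5)/(38/5)=81/38
back: M2=81/38
back: M1=-3/5−1/5·81/38=-39/38
M: M0=0, M1=-39/38, M2=81/38, M3=0
seg 0: a=2, c=M0/2=0, d=(M1−M0)/(6·3)=-13/228, b=Δ0−h0·(2M0+M1)/6=-37/76
seg 1: a=-1, c=M1/2=-39/76, d=(M2−M1)/(6·2)=5/19, b=Δ1−h1·(2M1+M2)/6=-77/38
seg 2: a=-5, c=M2/2=81/76, d=(M3−M2)/(6·2)=-27/152, b=Δ2−h2·(2M2+M3)/6=-35/38
t_q=7/2 → seg 1, τ=1/2; S=-1+-77/38·τ+-39/76·τ²+5/19·τ³=-641/304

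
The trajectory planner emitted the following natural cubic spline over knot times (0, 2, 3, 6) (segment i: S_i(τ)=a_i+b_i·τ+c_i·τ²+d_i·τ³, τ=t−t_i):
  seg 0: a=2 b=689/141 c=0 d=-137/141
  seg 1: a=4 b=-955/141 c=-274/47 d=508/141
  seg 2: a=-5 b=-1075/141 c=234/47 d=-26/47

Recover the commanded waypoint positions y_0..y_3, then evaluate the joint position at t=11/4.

y_0=2 y_1=4 y_2=-5 y_3=2
S(11/4) = -2135/752

y_0 = S_0(0) = a_0 = 2
y_1 = S_1(0) = a_1 = 4
y_2 = S_2(0) = a_2 = -5
y_3 = S_2(3) = 2
t_q=11/4 is in segment 1 (τ=3/4); S_1(τ)=-2135/752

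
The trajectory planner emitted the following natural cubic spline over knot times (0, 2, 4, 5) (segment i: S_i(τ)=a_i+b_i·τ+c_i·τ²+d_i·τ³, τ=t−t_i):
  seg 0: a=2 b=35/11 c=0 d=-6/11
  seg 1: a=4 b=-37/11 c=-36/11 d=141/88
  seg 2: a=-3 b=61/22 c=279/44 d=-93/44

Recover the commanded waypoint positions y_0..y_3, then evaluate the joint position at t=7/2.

y_0 = S_0(0) = a_0 = 2
y_1 = S_1(0) = a_1 = 4
y_2 = S_2(0) = a_2 = -3
y_3 = S_2(1) = 4
t_q=7/2 is in segment 1 (τ=3/2); S_1(τ)=-2113/704

y_0=2 y_1=4 y_2=-3 y_3=4
S(7/2) = -2113/704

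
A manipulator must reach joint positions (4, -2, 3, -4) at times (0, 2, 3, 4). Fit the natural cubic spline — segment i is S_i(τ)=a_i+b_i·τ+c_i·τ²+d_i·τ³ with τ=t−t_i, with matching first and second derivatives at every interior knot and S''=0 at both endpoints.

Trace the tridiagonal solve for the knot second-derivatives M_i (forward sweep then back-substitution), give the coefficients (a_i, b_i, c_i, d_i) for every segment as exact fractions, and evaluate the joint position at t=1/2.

Δ: Δ0=-3, Δ1=5, Δ2=-7
row 1: diag=6, rhs=48; c'=1/6, d'=8
row 2: denom=4−1·1/6=23/6; d'=(-72−1·8)/(23/6)=-480/23
back: M2=-480/23
back: M1=8−1/6·-480/23=264/23
M: M0=0, M1=264/23, M2=-480/23, M3=0
seg 0: a=4, c=M0/2=0, d=(M1−M0)/(6·2)=22/23, b=Δ0−h0·(2M0+M1)/6=-157/23
seg 1: a=-2, c=M1/2=132/23, d=(M2−M1)/(6·1)=-124/23, b=Δ1−h1·(2M1+M2)/6=107/23
seg 2: a=3, c=M2/2=-240/23, d=(M3−M2)/(6·1)=80/23, b=Δ2−h2·(2M2+M3)/6=-1/23
t_q=1/2 → seg 0, τ=1/2; S=4+-157/23·τ+0·τ²+22/23·τ³=65/92

  seg 0: a=4 b=-157/23 c=0 d=22/23
  seg 1: a=-2 b=107/23 c=132/23 d=-124/23
  seg 2: a=3 b=-1/23 c=-240/23 d=80/23
S(1/2) = 65/92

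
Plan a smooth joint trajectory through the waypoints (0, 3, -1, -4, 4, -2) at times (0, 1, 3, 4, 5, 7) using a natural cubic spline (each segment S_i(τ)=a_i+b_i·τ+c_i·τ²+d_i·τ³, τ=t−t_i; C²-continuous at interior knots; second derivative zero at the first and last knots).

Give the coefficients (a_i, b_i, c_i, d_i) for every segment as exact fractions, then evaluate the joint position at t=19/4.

Δ: Δ0=3, Δ1=-2, Δ2=-3, Δ3=8, Δ4=-3
row 1: diag=6, rhs=-30; c'=1/3, d'=-5
row 2: denom=6−2·1/3=16/3; d'=(-6−2·-5)/(16/3)=3/4
row 3: denom=4−1·3/16=61/16; d'=(66−1·3/4)/(61/16)=1044/61
row 4: denom=6−1·16/61=350/61; d'=(-66−1·1044/61)/(350/61)=-507/35
back: M4=-507/35
back: M3=1044/61−16/61·-507/35=732/35
back: M2=3/4−3/16·732/35=-111/35
back: M1=-5−1/3·-111/35=-138/35
M: M0=0, M1=-138/35, M2=-111/35, M3=732/35, M4=-507/35, M5=0
seg 0: a=0, c=M0/2=0, d=(M1−M0)/(6·1)=-23/35, b=Δ0−h0·(2M0+M1)/6=128/35
seg 1: a=3, c=M1/2=-69/35, d=(M2−M1)/(6·2)=9/140, b=Δ1−h1·(2M1+M2)/6=59/35
seg 2: a=-1, c=M2/2=-111/70, d=(M3−M2)/(6·1)=281/70, b=Δ2−h2·(2M2+M3)/6=-38/7
seg 3: a=-4, c=M3/2=366/35, d=(M4−M3)/(6·1)=-59/10, b=Δ3−h3·(2M3+M4)/6=241/70
seg 4: a=4, c=M4/2=-507/70, d=(M5−M4)/(6·2)=169/140, b=Δ4−h4·(2M4+M5)/6=233/35
t_q=19/4 → seg 3, τ=3/4; S=-4+241/70·τ+366/35·τ²+-59/10·τ³=8849/4480

  seg 0: a=0 b=128/35 c=0 d=-23/35
  seg 1: a=3 b=59/35 c=-69/35 d=9/140
  seg 2: a=-1 b=-38/7 c=-111/70 d=281/70
  seg 3: a=-4 b=241/70 c=366/35 d=-59/10
  seg 4: a=4 b=233/35 c=-507/70 d=169/140
S(19/4) = 8849/4480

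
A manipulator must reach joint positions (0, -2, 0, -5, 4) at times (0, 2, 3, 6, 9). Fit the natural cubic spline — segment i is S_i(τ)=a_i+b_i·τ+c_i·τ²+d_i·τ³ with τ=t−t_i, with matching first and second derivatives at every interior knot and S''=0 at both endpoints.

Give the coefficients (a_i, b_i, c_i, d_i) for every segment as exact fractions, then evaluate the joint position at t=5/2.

Δ: Δ0=-1, Δ1=2, Δ2=-5/3, Δ3=3
row 1: diag=6, rhs=18; c'=1/6, d'=3
row 2: denom=8−1·1/6=47/6; d'=(-22−1·3)/(47/6)=-150/47
row 3: denom=12−3·18/47=510/47; d'=(28−3·-150/47)/(510/47)=883/255
back: M3=883/255
back: M2=-150/47−18/47·883/255=-384/85
back: M1=3−1/6·-384/85=319/85
M: M0=0, M1=319/85, M2=-384/85, M3=883/255, M4=0
seg 0: a=0, c=M0/2=0, d=(M1−M0)/(6·2)=319/1020, b=Δ0−h0·(2M0+M1)/6=-574/255
seg 1: a=-2, c=M1/2=319/170, d=(M2−M1)/(6·1)=-703/510, b=Δ1−h1·(2M1+M2)/6=383/255
seg 2: a=0, c=M2/2=-192/85, d=(M3−M2)/(6·3)=407/918, b=Δ2−h2·(2M2+M3)/6=571/510
seg 3: a=-5, c=M3/2=883/510, d=(M4−M3)/(6·3)=-883/4590, b=Δ3−h3·(2M3+M4)/6=-118/255
t_q=5/2 → seg 1, τ=1/2; S=-2+383/255·τ+319/170·τ²+-703/510·τ³=-259/272

  seg 0: a=0 b=-574/255 c=0 d=319/1020
  seg 1: a=-2 b=383/255 c=319/170 d=-703/510
  seg 2: a=0 b=571/510 c=-192/85 d=407/918
  seg 3: a=-5 b=-118/255 c=883/510 d=-883/4590
S(5/2) = -259/272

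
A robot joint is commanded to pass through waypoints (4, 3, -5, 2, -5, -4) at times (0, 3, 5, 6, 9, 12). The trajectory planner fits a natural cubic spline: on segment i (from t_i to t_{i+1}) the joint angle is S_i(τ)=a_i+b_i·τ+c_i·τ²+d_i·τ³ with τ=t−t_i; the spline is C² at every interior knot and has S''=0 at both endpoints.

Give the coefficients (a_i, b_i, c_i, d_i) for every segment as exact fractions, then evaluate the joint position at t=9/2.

  seg 0: a=4 b=437/198 c=0 d=-503/1782
  seg 1: a=3 b=-536/99 c=-503/198 d=643/396
  seg 2: a=-5 b=43/11 c=713/99 d=-37/9
  seg 3: a=2 b=592/99 c=-508/99 d=701/891
  seg 4: a=-5 b=-353/99 c=193/99 d=-193/891
S(9/2) = -5657/1056

Δ: Δ0=-1/3, Δ1=-4, Δ2=7, Δ3=-7/3, Δ4=1/3
row 1: diag=10, rhs=-22; c'=1/5, d'=-11/5
row 2: denom=6−2·1/5=28/5; d'=(66−2·-11/5)/(28/5)=88/7
row 3: denom=8−1·5/28=219/28; d'=(-56−1·88/7)/(219/28)=-640/73
row 4: denom=12−3·28/73=792/73; d'=(16−3·-640/73)/(792/73)=386/99
back: M4=386/99
back: M3=-640/73−28/73·386/99=-1016/99
back: M2=88/7−5/28·-1016/99=1426/99
back: M1=-11/5−1/5·1426/99=-503/99
M: M0=0, M1=-503/99, M2=1426/99, M3=-1016/99, M4=386/99, M5=0
seg 0: a=4, c=M0/2=0, d=(M1−M0)/(6·3)=-503/1782, b=Δ0−h0·(2M0+M1)/6=437/198
seg 1: a=3, c=M1/2=-503/198, d=(M2−M1)/(6·2)=643/396, b=Δ1−h1·(2M1+M2)/6=-536/99
seg 2: a=-5, c=M2/2=713/99, d=(M3−M2)/(6·1)=-37/9, b=Δ2−h2·(2M2+M3)/6=43/11
seg 3: a=2, c=M3/2=-508/99, d=(M4−M3)/(6·3)=701/891, b=Δ3−h3·(2M3+M4)/6=592/99
seg 4: a=-5, c=M4/2=193/99, d=(M5−M4)/(6·3)=-193/891, b=Δ4−h4·(2M4+M5)/6=-353/99
t_q=9/2 → seg 1, τ=3/2; S=3+-536/99·τ+-503/198·τ²+643/396·τ³=-5657/1056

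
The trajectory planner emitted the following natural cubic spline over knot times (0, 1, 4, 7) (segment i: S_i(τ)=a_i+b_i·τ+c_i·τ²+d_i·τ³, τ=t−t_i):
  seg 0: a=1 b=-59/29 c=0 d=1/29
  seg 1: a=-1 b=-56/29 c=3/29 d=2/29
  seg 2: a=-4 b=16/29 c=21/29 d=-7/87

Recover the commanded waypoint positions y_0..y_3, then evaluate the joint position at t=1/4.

y_0=1 y_1=-1 y_2=-4 y_3=2
S(1/4) = 913/1856

y_0 = S_0(0) = a_0 = 1
y_1 = S_1(0) = a_1 = -1
y_2 = S_2(0) = a_2 = -4
y_3 = S_2(3) = 2
t_q=1/4 is in segment 0 (τ=1/4); S_0(τ)=913/1856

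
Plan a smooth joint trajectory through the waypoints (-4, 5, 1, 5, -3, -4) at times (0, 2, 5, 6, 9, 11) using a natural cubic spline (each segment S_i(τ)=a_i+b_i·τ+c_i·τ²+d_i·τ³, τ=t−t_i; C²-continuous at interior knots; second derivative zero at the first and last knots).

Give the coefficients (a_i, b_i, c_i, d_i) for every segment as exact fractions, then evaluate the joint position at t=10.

Δ: Δ0=9/2, Δ1=-4/3, Δ2=4, Δ3=-8/3, Δ4=-1/2
row 1: diag=10, rhs=-35; c'=3/10, d'=-7/2
row 2: denom=8−3·3/10=71/10; d'=(32−3·-7/2)/(71/10)=425/71
row 3: denom=8−1·10/71=558/71; d'=(-40−1·425/71)/(558/71)=-3265/558
row 4: denom=10−3·71/186=549/62; d'=(13−3·-3265/558)/(549/62)=5683/1647
back: M4=5683/1647
back: M3=-3265/558−71/186·5683/1647=-35419/4941
back: M2=425/71−10/71·-35419/4941=34565/4941
back: M1=-7/2−3/10·34565/4941=-9221/1647
M: M0=0, M1=-9221/1647, M2=34565/4941, M3=-35419/4941, M4=5683/1647, M5=0
seg 0: a=-4, c=M0/2=0, d=(M1−M0)/(6·2)=-9221/19764, b=Δ0−h0·(2M0+M1)/6=62911/9882
seg 1: a=5, c=M1/2=-9221/3294, d=(M2−M1)/(6·3)=31114/44469, b=Δ1−h1·(2M1+M2)/6=7585/9882
seg 2: a=1, c=M2/2=34565/9882, d=(M3−M2)/(6·1)=-144/61, b=Δ2−h2·(2M2+M3)/6=28291/9882
seg 3: a=5, c=M3/2=-35419/9882, d=(M4−M3)/(6·3)=26234/44469, b=Δ3−h3·(2M3+M4)/6=27437/9882
seg 4: a=-3, c=M4/2=5683/3294, d=(M5−M4)/(6·2)=-5683/19764, b=Δ4−h4·(2M4+M5)/6=-27673/9882
t_q=10 → seg 4, τ=1; S=-3+-27673/9882·τ+5683/3294·τ²+-5683/19764·τ³=-28741/6588

  seg 0: a=-4 b=62911/9882 c=0 d=-9221/19764
  seg 1: a=5 b=7585/9882 c=-9221/3294 d=31114/44469
  seg 2: a=1 b=28291/9882 c=34565/9882 d=-144/61
  seg 3: a=5 b=27437/9882 c=-35419/9882 d=26234/44469
  seg 4: a=-3 b=-27673/9882 c=5683/3294 d=-5683/19764
S(10) = -28741/6588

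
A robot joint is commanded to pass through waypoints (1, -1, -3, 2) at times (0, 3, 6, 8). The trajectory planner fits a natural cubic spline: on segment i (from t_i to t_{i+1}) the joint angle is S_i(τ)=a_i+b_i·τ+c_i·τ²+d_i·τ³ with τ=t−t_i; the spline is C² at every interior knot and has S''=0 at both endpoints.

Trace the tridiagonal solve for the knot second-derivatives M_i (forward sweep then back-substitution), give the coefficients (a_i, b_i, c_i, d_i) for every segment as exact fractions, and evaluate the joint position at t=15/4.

Δ: Δ0=-2/3, Δ1=-2/3, Δ2=5/2
row 1: diag=12, rhs=0; c'=1/4, d'=0
row 2: denom=10−3·1/4=37/4; d'=(19−3·0)/(37/4)=76/37
back: M2=76/37
back: M1=0−1/4·76/37=-19/37
M: M0=0, M1=-19/37, M2=76/37, M3=0
seg 0: a=1, c=M0/2=0, d=(M1−M0)/(6·3)=-19/666, b=Δ0−h0·(2M0+M1)/6=-91/222
seg 1: a=-1, c=M1/2=-19/74, d=(M2−M1)/(6·3)=95/666, b=Δ1−h1·(2M1+M2)/6=-131/111
seg 2: a=-3, c=M2/2=38/37, d=(M3−M2)/(6·2)=-19/111, b=Δ2−h2·(2M2+M3)/6=251/222
t_q=15/4 → seg 1, τ=3/4; S=-1+-131/111·τ+-19/74·τ²+95/666·τ³=-9327/4736

  seg 0: a=1 b=-91/222 c=0 d=-19/666
  seg 1: a=-1 b=-131/111 c=-19/74 d=95/666
  seg 2: a=-3 b=251/222 c=38/37 d=-19/111
S(15/4) = -9327/4736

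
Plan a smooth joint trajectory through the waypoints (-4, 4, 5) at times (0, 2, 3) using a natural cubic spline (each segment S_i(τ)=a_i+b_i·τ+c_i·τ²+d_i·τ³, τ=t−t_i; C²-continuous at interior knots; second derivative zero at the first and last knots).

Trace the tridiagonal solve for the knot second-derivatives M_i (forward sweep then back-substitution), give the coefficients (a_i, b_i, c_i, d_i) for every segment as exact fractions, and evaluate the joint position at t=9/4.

Δ: Δ0=4, Δ1=1
row 1: diag=6, rhs=-18; c'=1/6, d'=-3
back: M1=-3
M: M0=0, M1=-3, M2=0
seg 0: a=-4, c=M0/2=0, d=(M1−M0)/(6·2)=-1/4, b=Δ0−h0·(2M0+M1)/6=5
seg 1: a=4, c=M1/2=-3/2, d=(M2−M1)/(6·1)=1/2, b=Δ1−h1·(2M1+M2)/6=2
t_q=9/4 → seg 1, τ=1/4; S=4+2·τ+-3/2·τ²+1/2·τ³=565/128

  seg 0: a=-4 b=5 c=0 d=-1/4
  seg 1: a=4 b=2 c=-3/2 d=1/2
S(9/4) = 565/128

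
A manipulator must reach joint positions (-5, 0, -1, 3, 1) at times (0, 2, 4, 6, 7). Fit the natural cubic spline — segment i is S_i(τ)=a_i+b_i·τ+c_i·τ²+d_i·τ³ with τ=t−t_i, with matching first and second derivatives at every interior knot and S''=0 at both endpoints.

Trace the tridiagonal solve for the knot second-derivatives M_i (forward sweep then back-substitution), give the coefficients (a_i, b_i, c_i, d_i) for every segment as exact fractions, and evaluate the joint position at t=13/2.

  seg 0: a=-5 b=147/41 c=0 d=-89/328
  seg 1: a=0 b=27/82 c=-267/164 d=199/328
  seg 2: a=-1 b=45/41 c=165/82 d=-32/41
  seg 3: a=3 b=-9/41 c=-219/82 d=73/82
S(13/2) = 1531/656

Δ: Δ0=5/2, Δ1=-1/2, Δ2=2, Δ3=-2
row 1: diag=8, rhs=-18; c'=1/4, d'=-9/4
row 2: denom=8−2·1/4=15/2; d'=(15−2·-9/4)/(15/2)=13/5
row 3: denom=6−2·4/15=82/15; d'=(-24−2·13/5)/(82/15)=-219/41
back: M3=-219/41
back: M2=13/5−4/15·-219/41=165/41
back: M1=-9/4−1/4·165/41=-267/82
M: M0=0, M1=-267/82, M2=165/41, M3=-219/41, M4=0
seg 0: a=-5, c=M0/2=0, d=(M1−M0)/(6·2)=-89/328, b=Δ0−h0·(2M0+M1)/6=147/41
seg 1: a=0, c=M1/2=-267/164, d=(M2−M1)/(6·2)=199/328, b=Δ1−h1·(2M1+M2)/6=27/82
seg 2: a=-1, c=M2/2=165/82, d=(M3−M2)/(6·2)=-32/41, b=Δ2−h2·(2M2+M3)/6=45/41
seg 3: a=3, c=M3/2=-219/82, d=(M4−M3)/(6·1)=73/82, b=Δ3−h3·(2M3+M4)/6=-9/41
t_q=13/2 → seg 3, τ=1/2; S=3+-9/41·τ+-219/82·τ²+73/82·τ³=1531/656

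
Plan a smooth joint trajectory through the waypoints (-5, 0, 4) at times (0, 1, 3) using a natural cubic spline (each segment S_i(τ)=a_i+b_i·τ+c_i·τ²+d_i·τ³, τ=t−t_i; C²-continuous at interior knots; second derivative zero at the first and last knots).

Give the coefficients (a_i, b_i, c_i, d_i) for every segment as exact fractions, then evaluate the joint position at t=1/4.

  seg 0: a=-5 b=11/2 c=0 d=-1/2
  seg 1: a=0 b=4 c=-3/2 d=1/4
S(1/4) = -465/128

Δ: Δ0=5, Δ1=2
row 1: diag=6, rhs=-18; c'=1/3, d'=-3
back: M1=-3
M: M0=0, M1=-3, M2=0
seg 0: a=-5, c=M0/2=0, d=(M1−M0)/(6·1)=-1/2, b=Δ0−h0·(2M0+M1)/6=11/2
seg 1: a=0, c=M1/2=-3/2, d=(M2−M1)/(6·2)=1/4, b=Δ1−h1·(2M1+M2)/6=4
t_q=1/4 → seg 0, τ=1/4; S=-5+11/2·τ+0·τ²+-1/2·τ³=-465/128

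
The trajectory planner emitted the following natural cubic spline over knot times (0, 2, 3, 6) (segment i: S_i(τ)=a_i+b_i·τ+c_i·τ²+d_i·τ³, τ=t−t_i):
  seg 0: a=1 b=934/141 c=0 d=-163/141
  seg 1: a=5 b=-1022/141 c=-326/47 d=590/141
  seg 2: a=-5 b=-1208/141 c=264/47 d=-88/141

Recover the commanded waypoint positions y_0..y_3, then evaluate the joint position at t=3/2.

y_0 = S_0(0) = a_0 = 1
y_1 = S_1(0) = a_1 = 5
y_2 = S_2(0) = a_2 = -5
y_3 = S_2(3) = 3
t_q=3/2 is in segment 0 (τ=3/2); S_0(τ)=2645/376

y_0=1 y_1=5 y_2=-5 y_3=3
S(3/2) = 2645/376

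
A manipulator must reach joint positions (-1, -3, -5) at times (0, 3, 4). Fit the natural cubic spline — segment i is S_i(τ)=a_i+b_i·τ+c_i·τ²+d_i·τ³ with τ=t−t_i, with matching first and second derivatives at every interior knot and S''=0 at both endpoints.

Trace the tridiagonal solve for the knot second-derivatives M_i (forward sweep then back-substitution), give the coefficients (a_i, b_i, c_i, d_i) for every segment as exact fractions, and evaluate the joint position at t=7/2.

  seg 0: a=-1 b=-1/6 c=0 d=-1/18
  seg 1: a=-3 b=-5/3 c=-1/2 d=1/6
S(7/2) = -63/16

Δ: Δ0=-2/3, Δ1=-2
row 1: diag=8, rhs=-8; c'=1/8, d'=-1
back: M1=-1
M: M0=0, M1=-1, M2=0
seg 0: a=-1, c=M0/2=0, d=(M1−M0)/(6·3)=-1/18, b=Δ0−h0·(2M0+M1)/6=-1/6
seg 1: a=-3, c=M1/2=-1/2, d=(M2−M1)/(6·1)=1/6, b=Δ1−h1·(2M1+M2)/6=-5/3
t_q=7/2 → seg 1, τ=1/2; S=-3+-5/3·τ+-1/2·τ²+1/6·τ³=-63/16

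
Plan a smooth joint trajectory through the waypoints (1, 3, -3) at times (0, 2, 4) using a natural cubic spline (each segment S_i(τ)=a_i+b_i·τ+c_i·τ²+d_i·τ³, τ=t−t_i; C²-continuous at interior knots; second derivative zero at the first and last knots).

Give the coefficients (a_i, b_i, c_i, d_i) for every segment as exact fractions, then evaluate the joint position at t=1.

  seg 0: a=1 b=2 c=0 d=-1/4
  seg 1: a=3 b=-1 c=-3/2 d=1/4
S(1) = 11/4

Δ: Δ0=1, Δ1=-3
row 1: diag=8, rhs=-24; c'=1/4, d'=-3
back: M1=-3
M: M0=0, M1=-3, M2=0
seg 0: a=1, c=M0/2=0, d=(M1−M0)/(6·2)=-1/4, b=Δ0−h0·(2M0+M1)/6=2
seg 1: a=3, c=M1/2=-3/2, d=(M2−M1)/(6·2)=1/4, b=Δ1−h1·(2M1+M2)/6=-1
t_q=1 → seg 0, τ=1; S=1+2·τ+0·τ²+-1/4·τ³=11/4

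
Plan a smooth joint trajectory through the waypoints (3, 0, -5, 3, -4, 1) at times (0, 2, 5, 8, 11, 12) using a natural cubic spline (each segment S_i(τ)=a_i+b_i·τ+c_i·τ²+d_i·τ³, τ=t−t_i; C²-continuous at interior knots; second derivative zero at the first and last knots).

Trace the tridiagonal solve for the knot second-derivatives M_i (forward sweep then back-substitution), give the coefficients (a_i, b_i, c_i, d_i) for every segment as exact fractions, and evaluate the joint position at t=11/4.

  seg 0: a=3 b=-6469/5958 c=0 d=-617/5958
  seg 1: a=0 b=-13873/5958 c=-617/993 d=15049/53622
  seg 2: a=-5 b=4531/2979 c=11347/5958 d=-27215/53622
  seg 3: a=3 b=-4501/5958 c=-7934/2979 d=38203/53622
  seg 4: a=-4 b=7450/2979 c=7445/1986 d=-7445/5958
S(11/4) = -83781/42368

Δ: Δ0=-3/2, Δ1=-5/3, Δ2=8/3, Δ3=-7/3, Δ4=5
row 1: diag=10, rhs=-1; c'=3/10, d'=-1/10
row 2: denom=12−3·3/10=111/10; d'=(26−3·-1/10)/(111/10)=263/111
row 3: denom=12−3·10/37=414/37; d'=(-30−3·263/111)/(414/37)=-1373/414
row 4: denom=8−3·37/138=331/46; d'=(44−3·-1373/414)/(331/46)=7445/993
back: M4=7445/993
back: M3=-1373/414−37/138·7445/993=-15868/2979
back: M2=263/111−10/37·-15868/2979=11347/2979
back: M1=-1/10−3/10·11347/2979=-1234/993
M: M0=0, M1=-1234/993, M2=11347/2979, M3=-15868/2979, M4=7445/993, M5=0
seg 0: a=3, c=M0/2=0, d=(M1−M0)/(6·2)=-617/5958, b=Δ0−h0·(2M0+M1)/6=-6469/5958
seg 1: a=0, c=M1/2=-617/993, d=(M2−M1)/(6·3)=15049/53622, b=Δ1−h1·(2M1+M2)/6=-13873/5958
seg 2: a=-5, c=M2/2=11347/5958, d=(M3−M2)/(6·3)=-27215/53622, b=Δ2−h2·(2M2+M3)/6=4531/2979
seg 3: a=3, c=M3/2=-7934/2979, d=(M4−M3)/(6·3)=38203/53622, b=Δ3−h3·(2M3+M4)/6=-4501/5958
seg 4: a=-4, c=M4/2=7445/1986, d=(M5−M4)/(6·1)=-7445/5958, b=Δ4−h4·(2M4+M5)/6=7450/2979
t_q=11/4 → seg 1, τ=3/4; S=0+-13873/5958·τ+-617/993·τ²+15049/53622·τ³=-83781/42368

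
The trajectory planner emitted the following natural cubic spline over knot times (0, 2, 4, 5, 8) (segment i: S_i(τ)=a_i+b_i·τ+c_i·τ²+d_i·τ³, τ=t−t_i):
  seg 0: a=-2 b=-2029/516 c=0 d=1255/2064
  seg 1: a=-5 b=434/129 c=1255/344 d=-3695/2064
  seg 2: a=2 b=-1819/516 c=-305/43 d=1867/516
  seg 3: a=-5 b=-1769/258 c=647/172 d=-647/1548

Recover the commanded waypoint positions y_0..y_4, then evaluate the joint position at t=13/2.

y_0 = S_0(0) = a_0 = -2
y_1 = S_1(0) = a_1 = -5
y_2 = S_2(0) = a_2 = 2
y_3 = S_3(0) = a_3 = -5
y_4 = S_3(3) = -3
t_q=13/2 is in segment 3 (τ=3/2); S_3(τ)=-11327/1376

y_0=-2 y_1=-5 y_2=2 y_3=-5 y_4=-3
S(13/2) = -11327/1376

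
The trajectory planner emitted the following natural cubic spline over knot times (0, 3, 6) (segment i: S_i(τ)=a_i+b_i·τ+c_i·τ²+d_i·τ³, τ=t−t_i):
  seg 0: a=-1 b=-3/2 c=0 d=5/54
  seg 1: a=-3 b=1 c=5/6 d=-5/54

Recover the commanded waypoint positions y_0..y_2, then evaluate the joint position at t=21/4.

y_0 = S_0(0) = a_0 = -1
y_1 = S_1(0) = a_1 = -3
y_2 = S_1(3) = 5
t_q=21/4 is in segment 1 (τ=9/4); S_1(τ)=309/128

y_0=-1 y_1=-3 y_2=5
S(21/4) = 309/128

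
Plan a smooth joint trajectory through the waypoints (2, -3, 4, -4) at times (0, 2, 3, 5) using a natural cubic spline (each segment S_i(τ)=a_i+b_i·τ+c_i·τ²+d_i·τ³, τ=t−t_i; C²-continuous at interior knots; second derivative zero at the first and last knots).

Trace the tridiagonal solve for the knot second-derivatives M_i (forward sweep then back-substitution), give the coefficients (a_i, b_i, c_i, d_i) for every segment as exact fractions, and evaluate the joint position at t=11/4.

  seg 0: a=2 b=-447/70 c=0 d=34/35
  seg 1: a=-3 b=369/70 c=204/35 d=-41/10
  seg 2: a=4 b=162/35 c=-453/70 d=151/140
S(11/4) = 11211/4480

Δ: Δ0=-5/2, Δ1=7, Δ2=-4
row 1: diag=6, rhs=57; c'=1/6, d'=19/2
row 2: denom=6−1·1/6=35/6; d'=(-66−1·19/2)/(35/6)=-453/35
back: M2=-453/35
back: M1=19/2−1/6·-453/35=408/35
M: M0=0, M1=408/35, M2=-453/35, M3=0
seg 0: a=2, c=M0/2=0, d=(M1−M0)/(6·2)=34/35, b=Δ0−h0·(2M0+M1)/6=-447/70
seg 1: a=-3, c=M1/2=204/35, d=(M2−M1)/(6·1)=-41/10, b=Δ1−h1·(2M1+M2)/6=369/70
seg 2: a=4, c=M2/2=-453/70, d=(M3−M2)/(6·2)=151/140, b=Δ2−h2·(2M2+M3)/6=162/35
t_q=11/4 → seg 1, τ=3/4; S=-3+369/70·τ+204/35·τ²+-41/10·τ³=11211/4480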